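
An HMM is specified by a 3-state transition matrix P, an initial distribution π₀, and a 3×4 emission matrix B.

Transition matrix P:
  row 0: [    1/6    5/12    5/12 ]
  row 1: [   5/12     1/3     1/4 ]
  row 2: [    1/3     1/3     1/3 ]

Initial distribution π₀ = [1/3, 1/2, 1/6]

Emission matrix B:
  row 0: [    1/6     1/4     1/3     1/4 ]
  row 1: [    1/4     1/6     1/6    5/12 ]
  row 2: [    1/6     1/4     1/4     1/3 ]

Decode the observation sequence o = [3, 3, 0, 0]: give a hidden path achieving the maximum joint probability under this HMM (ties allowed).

path = [1, 1, 0, 1]

t=0: δ = [8.333e-02, 2.083e-01, 5.556e-02]  (obs o_0=3)
t=1: δ = [2.170e-02, 2.894e-02, 1.736e-02]  ψ = [1, 1, 1]  (obs o_1=3)
t=2: δ = [2.009e-03, 2.411e-03, 1.507e-03]  ψ = [1, 1, 0]  (obs o_2=0)
t=3: δ = [1.674e-04, 2.093e-04, 1.395e-04]  ψ = [1, 0, 0]  (obs o_3=0)
backtrack: best end state = 1; path = [1, 1, 0, 1]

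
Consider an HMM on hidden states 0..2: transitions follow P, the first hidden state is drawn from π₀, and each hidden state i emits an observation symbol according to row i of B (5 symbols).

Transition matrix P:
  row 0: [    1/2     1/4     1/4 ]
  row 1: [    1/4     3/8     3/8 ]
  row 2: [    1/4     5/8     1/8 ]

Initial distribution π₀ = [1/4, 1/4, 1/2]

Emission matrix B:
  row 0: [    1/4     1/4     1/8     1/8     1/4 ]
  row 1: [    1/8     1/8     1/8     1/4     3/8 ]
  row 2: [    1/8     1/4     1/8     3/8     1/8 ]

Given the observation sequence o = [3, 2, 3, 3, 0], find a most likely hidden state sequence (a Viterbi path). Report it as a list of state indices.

path = [2, 1, 2, 1, 0]

t=0: δ = [3.125e-02, 6.250e-02, 1.875e-01]  (obs o_0=3)
t=1: δ = [5.859e-03, 1.465e-02, 2.930e-03]  ψ = [2, 2, 1]  (obs o_1=2)
t=2: δ = [4.578e-04, 1.373e-03, 2.060e-03]  ψ = [1, 1, 1]  (obs o_2=3)
t=3: δ = [6.437e-05, 3.219e-04, 1.931e-04]  ψ = [2, 2, 1]  (obs o_3=3)
t=4: δ = [2.012e-05, 1.509e-05, 1.509e-05]  ψ = [1, 1, 1]  (obs o_4=0)
backtrack: best end state = 0; path = [2, 1, 2, 1, 0]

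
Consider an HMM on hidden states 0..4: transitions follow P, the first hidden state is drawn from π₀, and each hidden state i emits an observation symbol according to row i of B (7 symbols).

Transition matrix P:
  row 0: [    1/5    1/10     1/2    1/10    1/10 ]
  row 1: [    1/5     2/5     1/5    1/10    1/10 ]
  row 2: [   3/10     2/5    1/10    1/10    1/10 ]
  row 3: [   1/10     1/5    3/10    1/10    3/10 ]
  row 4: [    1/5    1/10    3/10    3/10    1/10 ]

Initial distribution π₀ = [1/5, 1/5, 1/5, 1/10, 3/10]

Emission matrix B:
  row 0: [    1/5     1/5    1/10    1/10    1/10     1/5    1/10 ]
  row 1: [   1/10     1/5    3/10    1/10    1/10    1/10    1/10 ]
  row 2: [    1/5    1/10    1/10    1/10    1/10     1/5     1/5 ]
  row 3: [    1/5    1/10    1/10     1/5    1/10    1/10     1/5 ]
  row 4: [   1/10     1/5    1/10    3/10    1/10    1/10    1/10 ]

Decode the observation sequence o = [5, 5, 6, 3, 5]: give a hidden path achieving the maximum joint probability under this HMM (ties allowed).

path = [2, 0, 2, 0, 2]

t=0: δ = [4.000e-02, 2.000e-02, 4.000e-02, 1.000e-02, 3.000e-02]  (obs o_0=5)
t=1: δ = [2.400e-03, 1.600e-03, 4.000e-03, 9.000e-04, 4.000e-04]  ψ = [2, 2, 0, 4, 0]  (obs o_1=5)
t=2: δ = [1.200e-04, 1.600e-04, 2.400e-04, 8.000e-05, 4.000e-05]  ψ = [2, 2, 0, 2, 2]  (obs o_2=6)
t=3: δ = [7.200e-06, 9.600e-06, 6.000e-06, 4.800e-06, 7.200e-06]  ψ = [2, 2, 0, 2, 2]  (obs o_3=3)
t=4: δ = [3.840e-07, 3.840e-07, 7.200e-07, 2.160e-07, 1.440e-07]  ψ = [1, 1, 0, 4, 3]  (obs o_4=5)
backtrack: best end state = 2; path = [2, 0, 2, 0, 2]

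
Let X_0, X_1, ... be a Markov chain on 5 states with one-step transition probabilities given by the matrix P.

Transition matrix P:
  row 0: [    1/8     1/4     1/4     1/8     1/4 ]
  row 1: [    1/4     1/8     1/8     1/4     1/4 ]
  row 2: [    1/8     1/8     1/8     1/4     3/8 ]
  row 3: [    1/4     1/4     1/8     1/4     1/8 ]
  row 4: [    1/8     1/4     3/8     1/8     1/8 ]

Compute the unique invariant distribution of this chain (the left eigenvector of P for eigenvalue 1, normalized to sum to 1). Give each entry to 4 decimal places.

π = [0.1750, 0.1997, 0.2025, 0.2003, 0.2225]

Balance equations π_j = Σ_i π_i·P[i][j]:
  π_0 = 1/8·π_0 + 1/4·π_1 + 1/8·π_2 + 1/4·π_3 + 1/8·π_4
  π_1 = 1/4·π_0 + 1/8·π_1 + 1/8·π_2 + 1/4·π_3 + 1/4·π_4
  π_2 = 1/4·π_0 + 1/8·π_1 + 1/8·π_2 + 1/8·π_3 + 3/8·π_4
  π_3 = 1/8·π_0 + 1/4·π_1 + 1/4·π_2 + 1/4·π_3 + 1/8·π_4
  normalize: π_0 + π_1 + π_2 + π_3 + π_4 = 1
Solving the linear system gives exactly π = [885/5057, 1010/5057, 1024/5057, 1013/5057, 1125/5057].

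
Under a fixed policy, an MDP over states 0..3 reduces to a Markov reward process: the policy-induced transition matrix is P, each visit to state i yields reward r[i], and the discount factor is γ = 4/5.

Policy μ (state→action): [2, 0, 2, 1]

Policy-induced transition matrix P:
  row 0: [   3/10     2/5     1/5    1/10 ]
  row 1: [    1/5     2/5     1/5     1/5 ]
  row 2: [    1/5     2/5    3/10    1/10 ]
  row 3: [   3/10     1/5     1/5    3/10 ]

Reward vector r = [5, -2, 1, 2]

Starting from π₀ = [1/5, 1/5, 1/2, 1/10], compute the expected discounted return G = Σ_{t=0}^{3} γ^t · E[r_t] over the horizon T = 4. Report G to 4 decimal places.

t=0: π = [0.2000, 0.2000, 0.5000, 0.1000], E[r] = 1.3000, γ^t·E[r] = 1.300000, running G = 1.300000
t=1: π = [0.2300, 0.3800, 0.2500, 0.1400], E[r] = 0.9200, γ^t·E[r] = 0.736000, running G = 2.036000
t=2: π = [0.2370, 0.3720, 0.2250, 0.1660], E[r] = 0.9980, γ^t·E[r] = 0.638720, running G = 2.674720
t=3: π = [0.2403, 0.3668, 0.2225, 0.1704], E[r] = 1.0312, γ^t·E[r] = 0.527974, running G = 3.202694

G = 3.2027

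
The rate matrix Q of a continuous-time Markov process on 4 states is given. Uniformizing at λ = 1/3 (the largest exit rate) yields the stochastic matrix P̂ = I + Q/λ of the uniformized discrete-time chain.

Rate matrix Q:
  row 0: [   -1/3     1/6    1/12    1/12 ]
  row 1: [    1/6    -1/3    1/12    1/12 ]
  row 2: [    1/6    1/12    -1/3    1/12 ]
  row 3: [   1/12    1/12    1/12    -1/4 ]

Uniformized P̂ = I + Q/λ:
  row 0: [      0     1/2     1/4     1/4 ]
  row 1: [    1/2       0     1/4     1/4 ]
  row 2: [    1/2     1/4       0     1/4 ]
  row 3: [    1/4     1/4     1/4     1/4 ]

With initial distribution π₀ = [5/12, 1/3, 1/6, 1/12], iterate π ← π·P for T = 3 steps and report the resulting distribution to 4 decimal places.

t=0: π = [0.4167, 0.3333, 0.1667, 0.0833]
t=1: π = [0.2708, 0.2708, 0.2083, 0.2500]
t=2: π = [0.3021, 0.2500, 0.1979, 0.2500]
t=3: π = [0.2865, 0.2630, 0.2005, 0.2500]

π = [0.2865, 0.2630, 0.2005, 0.2500]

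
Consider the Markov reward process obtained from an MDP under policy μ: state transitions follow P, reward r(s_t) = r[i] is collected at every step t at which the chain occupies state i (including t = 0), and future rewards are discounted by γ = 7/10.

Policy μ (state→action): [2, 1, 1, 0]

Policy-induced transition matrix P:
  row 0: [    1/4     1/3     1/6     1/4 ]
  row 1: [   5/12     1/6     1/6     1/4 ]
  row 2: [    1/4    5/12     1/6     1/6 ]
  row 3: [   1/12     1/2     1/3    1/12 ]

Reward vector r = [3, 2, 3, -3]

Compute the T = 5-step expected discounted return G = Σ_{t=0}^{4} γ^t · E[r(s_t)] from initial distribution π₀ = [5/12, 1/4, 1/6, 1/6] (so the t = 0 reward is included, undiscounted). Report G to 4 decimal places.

G = 4.3232

t=0: π = [0.4167, 0.2500, 0.1667, 0.1667], E[r] = 1.7500, γ^t·E[r] = 1.750000, running G = 1.750000
t=1: π = [0.2639, 0.3333, 0.1944, 0.2083], E[r] = 1.4167, γ^t·E[r] = 0.991667, running G = 2.741667
t=2: π = [0.2708, 0.3287, 0.2014, 0.1991], E[r] = 1.4769, γ^t·E[r] = 0.723657, running G = 3.465324
t=3: π = [0.2716, 0.3285, 0.1998, 0.2000], E[r] = 1.4713, γ^t·E[r] = 0.504641, running G = 3.969965
t=4: π = [0.2714, 0.3286, 0.2000, 0.2000], E[r] = 1.4714, γ^t·E[r] = 0.353280, running G = 4.323245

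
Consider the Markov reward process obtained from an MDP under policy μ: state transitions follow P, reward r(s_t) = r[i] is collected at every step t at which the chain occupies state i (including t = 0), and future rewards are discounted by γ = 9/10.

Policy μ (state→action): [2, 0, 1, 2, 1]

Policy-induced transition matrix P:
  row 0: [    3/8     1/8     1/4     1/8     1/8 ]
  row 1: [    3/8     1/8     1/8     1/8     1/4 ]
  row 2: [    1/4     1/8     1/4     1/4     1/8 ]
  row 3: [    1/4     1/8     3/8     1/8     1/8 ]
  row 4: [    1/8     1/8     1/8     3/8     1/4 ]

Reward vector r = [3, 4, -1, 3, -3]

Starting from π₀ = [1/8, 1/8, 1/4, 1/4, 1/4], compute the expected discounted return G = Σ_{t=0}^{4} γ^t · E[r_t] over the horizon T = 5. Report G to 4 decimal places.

G = 4.2999

t=0: π = [0.1250, 0.1250, 0.2500, 0.2500, 0.2500], E[r] = 0.6250, γ^t·E[r] = 0.625000, running G = 0.625000
t=1: π = [0.2500, 0.1250, 0.2344, 0.2188, 0.1719], E[r] = 1.1563, γ^t·E[r] = 1.040625, running G = 1.665625
t=2: π = [0.2754, 0.1250, 0.2402, 0.1973, 0.1621], E[r] = 1.1914, γ^t·E[r] = 0.965039, running G = 2.630664
t=3: π = [0.2798, 0.1250, 0.2388, 0.1956, 0.1609], E[r] = 1.2046, γ^t·E[r] = 0.878146, running G = 3.508810
t=4: π = [0.2805, 0.1250, 0.2387, 0.1951, 0.1607], E[r] = 1.2057, γ^t·E[r] = 0.791092, running G = 4.299902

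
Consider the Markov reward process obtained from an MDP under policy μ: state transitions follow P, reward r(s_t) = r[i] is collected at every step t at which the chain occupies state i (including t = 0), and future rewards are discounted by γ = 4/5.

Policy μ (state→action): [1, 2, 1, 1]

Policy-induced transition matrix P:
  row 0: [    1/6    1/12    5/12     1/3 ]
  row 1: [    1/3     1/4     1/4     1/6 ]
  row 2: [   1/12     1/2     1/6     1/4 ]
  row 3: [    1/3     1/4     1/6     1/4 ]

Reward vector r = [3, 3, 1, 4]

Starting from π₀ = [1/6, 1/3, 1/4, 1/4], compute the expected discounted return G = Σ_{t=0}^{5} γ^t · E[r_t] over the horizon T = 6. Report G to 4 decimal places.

t=0: π = [0.1667, 0.3333, 0.2500, 0.2500], E[r] = 2.7500, γ^t·E[r] = 2.750000, running G = 2.750000
t=1: π = [0.2431, 0.2847, 0.2361, 0.2361], E[r] = 2.7639, γ^t·E[r] = 2.211111, running G = 4.961111
t=2: π = [0.2338, 0.2685, 0.2512, 0.2465], E[r] = 2.7442, γ^t·E[r] = 1.756296, running G = 6.717407
t=3: π = [0.2316, 0.2738, 0.2475, 0.2471], E[r] = 2.7521, γ^t·E[r] = 1.409086, running G = 8.126494
t=4: π = [0.2329, 0.2733, 0.2474, 0.2465], E[r] = 2.7517, γ^t·E[r] = 1.127105, running G = 9.253598
t=5: π = [0.2327, 0.2730, 0.2477, 0.2466], E[r] = 2.7513, γ^t·E[r] = 0.901553, running G = 10.155151

G = 10.1552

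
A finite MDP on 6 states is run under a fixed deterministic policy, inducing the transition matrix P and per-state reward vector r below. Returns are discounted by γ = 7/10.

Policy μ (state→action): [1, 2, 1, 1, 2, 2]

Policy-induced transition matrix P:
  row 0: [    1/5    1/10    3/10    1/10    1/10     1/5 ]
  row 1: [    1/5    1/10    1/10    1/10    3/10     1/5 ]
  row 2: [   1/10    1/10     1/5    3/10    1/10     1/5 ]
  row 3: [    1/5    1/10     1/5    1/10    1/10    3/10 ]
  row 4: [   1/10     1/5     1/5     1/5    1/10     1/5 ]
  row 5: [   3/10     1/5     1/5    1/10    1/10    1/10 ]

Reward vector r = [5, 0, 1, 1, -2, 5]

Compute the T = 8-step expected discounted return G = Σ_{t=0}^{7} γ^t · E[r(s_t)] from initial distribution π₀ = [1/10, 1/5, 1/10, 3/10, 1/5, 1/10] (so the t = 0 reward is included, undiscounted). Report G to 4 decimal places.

G = 5.3378

t=0: π = [0.1000, 0.2000, 0.1000, 0.3000, 0.2000, 0.1000], E[r] = 1.0000, γ^t·E[r] = 1.000000, running G = 1.000000
t=1: π = [0.1800, 0.1300, 0.1900, 0.1400, 0.1400, 0.2200], E[r] = 2.0500, γ^t·E[r] = 1.435000, running G = 2.435000
t=2: π = [0.1890, 0.1360, 0.2050, 0.1520, 0.1260, 0.1920], E[r] = 2.0100, γ^t·E[r] = 0.984900, running G = 3.419900
t=3: π = [0.1861, 0.1318, 0.2053, 0.1536, 0.1272, 0.1960], E[r] = 2.0150, γ^t·E[r] = 0.691145, running G = 4.111045
t=4: π = [0.1864, 0.1323, 0.2054, 0.1538, 0.1264, 0.1958], E[r] = 2.0170, γ^t·E[r] = 0.484291, running G = 4.595336
t=5: π = [0.1864, 0.1322, 0.2054, 0.1537, 0.1265, 0.1958], E[r] = 2.0172, γ^t·E[r] = 0.339029, running G = 4.934366
t=6: π = [0.1864, 0.1322, 0.2054, 0.1537, 0.1264, 0.1958], E[r] = 2.0172, γ^t·E[r] = 0.237320, running G = 5.171686
t=7: π = [0.1864, 0.1322, 0.2054, 0.1537, 0.1264, 0.1958], E[r] = 2.0172, γ^t·E[r] = 0.166124, running G = 5.337810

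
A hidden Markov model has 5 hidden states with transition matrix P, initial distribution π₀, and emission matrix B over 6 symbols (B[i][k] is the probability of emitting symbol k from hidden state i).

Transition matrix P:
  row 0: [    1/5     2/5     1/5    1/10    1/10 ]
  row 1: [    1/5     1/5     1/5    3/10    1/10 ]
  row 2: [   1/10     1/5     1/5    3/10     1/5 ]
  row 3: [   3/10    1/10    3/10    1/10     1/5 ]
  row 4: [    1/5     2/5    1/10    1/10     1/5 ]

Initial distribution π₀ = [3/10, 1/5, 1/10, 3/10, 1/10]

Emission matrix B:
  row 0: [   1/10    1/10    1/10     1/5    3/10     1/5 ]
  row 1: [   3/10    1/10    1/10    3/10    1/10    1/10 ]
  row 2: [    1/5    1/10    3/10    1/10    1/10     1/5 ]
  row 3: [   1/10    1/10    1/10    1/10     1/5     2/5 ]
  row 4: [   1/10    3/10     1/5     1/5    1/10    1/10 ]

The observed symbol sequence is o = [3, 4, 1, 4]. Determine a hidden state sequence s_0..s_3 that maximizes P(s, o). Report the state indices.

path = [1, 3, 4, 0]

t=0: δ = [6.000e-02, 6.000e-02, 1.000e-02, 3.000e-02, 2.000e-02]  (obs o_0=3)
t=1: δ = [3.600e-03, 2.400e-03, 1.200e-03, 3.600e-03, 6.000e-04]  ψ = [0, 0, 0, 1, 0]  (obs o_1=4)
t=2: δ = [1.080e-04, 1.440e-04, 1.080e-04, 7.200e-05, 2.160e-04]  ψ = [3, 0, 3, 1, 3]  (obs o_2=1)
t=3: δ = [1.296e-05, 8.640e-06, 2.880e-06, 8.640e-06, 4.320e-06]  ψ = [4, 4, 1, 1, 4]  (obs o_3=4)
backtrack: best end state = 0; path = [1, 3, 4, 0]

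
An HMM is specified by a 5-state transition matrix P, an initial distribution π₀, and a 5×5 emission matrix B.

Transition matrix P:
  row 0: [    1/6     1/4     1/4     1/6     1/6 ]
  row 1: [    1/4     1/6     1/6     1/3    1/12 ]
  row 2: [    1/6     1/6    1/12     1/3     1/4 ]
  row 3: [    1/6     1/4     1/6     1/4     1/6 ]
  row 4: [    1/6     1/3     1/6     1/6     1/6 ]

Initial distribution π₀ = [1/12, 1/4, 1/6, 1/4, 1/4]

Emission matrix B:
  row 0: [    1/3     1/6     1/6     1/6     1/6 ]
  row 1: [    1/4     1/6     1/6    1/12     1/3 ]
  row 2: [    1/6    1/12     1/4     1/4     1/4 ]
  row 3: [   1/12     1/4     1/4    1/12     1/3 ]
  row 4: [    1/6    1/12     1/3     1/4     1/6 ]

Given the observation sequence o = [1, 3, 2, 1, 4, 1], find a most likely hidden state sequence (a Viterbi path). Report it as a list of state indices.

t=0: δ = [1.389e-02, 4.167e-02, 1.389e-02, 6.250e-02, 2.083e-02]  (obs o_0=1)
t=1: δ = [1.736e-03, 1.302e-03, 2.604e-03, 1.302e-03, 2.604e-03]  ψ = [1, 3, 3, 3, 3]  (obs o_1=3)
t=2: δ = [7.234e-05, 1.447e-04, 1.085e-04, 2.170e-04, 2.170e-04]  ψ = [2, 4, 0, 2, 2]  (obs o_2=2)
t=3: δ = [6.028e-06, 1.206e-05, 3.014e-06, 1.356e-05, 3.014e-06]  ψ = [1, 4, 3, 3, 3]  (obs o_3=1)
t=4: δ = [5.023e-07, 1.130e-06, 5.651e-07, 1.340e-06, 3.768e-07]  ψ = [1, 3, 3, 1, 3]  (obs o_4=4)
t=5: δ = [4.710e-08, 5.582e-08, 1.861e-08, 9.419e-08, 1.861e-08]  ψ = [1, 3, 3, 1, 3]  (obs o_5=1)
backtrack: best end state = 3; path = [3, 2, 3, 3, 1, 3]

path = [3, 2, 3, 3, 1, 3]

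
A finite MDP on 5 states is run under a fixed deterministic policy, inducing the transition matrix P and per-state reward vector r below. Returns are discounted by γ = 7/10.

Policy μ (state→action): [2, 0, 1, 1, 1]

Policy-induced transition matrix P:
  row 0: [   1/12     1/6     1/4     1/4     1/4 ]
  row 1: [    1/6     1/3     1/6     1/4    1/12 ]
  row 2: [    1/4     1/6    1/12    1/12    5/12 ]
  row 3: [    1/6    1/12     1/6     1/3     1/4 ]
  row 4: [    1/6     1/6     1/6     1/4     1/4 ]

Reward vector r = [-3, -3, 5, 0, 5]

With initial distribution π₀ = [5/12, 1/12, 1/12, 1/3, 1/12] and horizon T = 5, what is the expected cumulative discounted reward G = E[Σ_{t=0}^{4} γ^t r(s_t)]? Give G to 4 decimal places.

G = 1.4156

t=0: π = [0.4167, 0.0833, 0.0833, 0.3333, 0.0833], E[r] = -0.6667, γ^t·E[r] = -0.666667, running G = -0.666667
t=1: π = [0.1389, 0.1528, 0.1944, 0.2639, 0.2500], E[r] = 1.3472, γ^t·E[r] = 0.943056, running G = 0.276389
t=2: π = [0.1713, 0.1701, 0.1620, 0.2396, 0.2569], E[r] = 1.0706, γ^t·E[r] = 0.524595, running G = 0.800984
t=3: π = [0.1659, 0.1751, 0.1674, 0.2430, 0.2486], E[r] = 1.0576, γ^t·E[r] = 0.362750, running G = 1.163734
t=4: π = [0.1668, 0.1756, 0.1665, 0.2423, 0.2487], E[r] = 1.0492, γ^t·E[r] = 0.251905, running G = 1.415639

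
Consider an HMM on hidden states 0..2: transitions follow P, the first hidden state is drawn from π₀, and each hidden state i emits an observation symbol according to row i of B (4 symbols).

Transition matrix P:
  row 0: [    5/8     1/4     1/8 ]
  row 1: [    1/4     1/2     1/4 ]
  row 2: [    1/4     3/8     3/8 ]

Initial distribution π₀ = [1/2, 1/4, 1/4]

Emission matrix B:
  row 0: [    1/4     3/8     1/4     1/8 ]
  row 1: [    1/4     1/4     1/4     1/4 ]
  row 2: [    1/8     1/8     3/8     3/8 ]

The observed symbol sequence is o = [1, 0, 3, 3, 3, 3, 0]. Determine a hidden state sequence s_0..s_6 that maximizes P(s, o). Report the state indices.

t=0: δ = [1.875e-01, 6.250e-02, 3.125e-02]  (obs o_0=1)
t=1: δ = [2.930e-02, 1.172e-02, 2.930e-03]  ψ = [0, 0, 0]  (obs o_1=0)
t=2: δ = [2.289e-03, 1.831e-03, 1.373e-03]  ψ = [0, 0, 0]  (obs o_2=3)
t=3: δ = [1.788e-04, 2.289e-04, 1.931e-04]  ψ = [0, 1, 2]  (obs o_3=3)
t=4: δ = [1.397e-05, 2.861e-05, 2.716e-05]  ψ = [0, 1, 2]  (obs o_4=3)
t=5: δ = [1.091e-06, 3.576e-06, 3.819e-06]  ψ = [0, 1, 2]  (obs o_5=3)
t=6: δ = [2.387e-07, 4.470e-07, 1.790e-07]  ψ = [2, 1, 2]  (obs o_6=0)
backtrack: best end state = 1; path = [0, 0, 1, 1, 1, 1, 1]

path = [0, 0, 1, 1, 1, 1, 1]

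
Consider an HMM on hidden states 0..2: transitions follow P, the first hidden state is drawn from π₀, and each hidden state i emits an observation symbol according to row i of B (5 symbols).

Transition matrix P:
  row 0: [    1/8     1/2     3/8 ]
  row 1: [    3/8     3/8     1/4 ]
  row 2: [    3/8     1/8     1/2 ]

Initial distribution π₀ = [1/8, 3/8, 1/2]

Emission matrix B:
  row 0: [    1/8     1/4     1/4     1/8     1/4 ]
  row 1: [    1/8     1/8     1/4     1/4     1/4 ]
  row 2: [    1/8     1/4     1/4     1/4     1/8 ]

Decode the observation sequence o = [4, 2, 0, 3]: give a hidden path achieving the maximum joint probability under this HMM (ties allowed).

t=0: δ = [3.125e-02, 9.375e-02, 6.250e-02]  (obs o_0=4)
t=1: δ = [8.789e-03, 8.789e-03, 7.812e-03]  ψ = [1, 1, 2]  (obs o_1=2)
t=2: δ = [4.120e-04, 5.493e-04, 4.883e-04]  ψ = [1, 0, 2]  (obs o_2=0)
t=3: δ = [2.575e-05, 5.150e-05, 6.104e-05]  ψ = [1, 0, 2]  (obs o_3=3)
backtrack: best end state = 2; path = [2, 2, 2, 2]

path = [2, 2, 2, 2]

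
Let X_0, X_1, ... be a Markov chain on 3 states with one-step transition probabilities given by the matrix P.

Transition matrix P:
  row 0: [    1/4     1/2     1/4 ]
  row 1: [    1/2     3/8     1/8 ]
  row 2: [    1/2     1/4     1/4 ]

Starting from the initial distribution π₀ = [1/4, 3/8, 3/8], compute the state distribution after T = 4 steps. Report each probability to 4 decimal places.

π = [0.3994, 0.4004, 0.2002]

t=0: π = [0.2500, 0.3750, 0.3750]
t=1: π = [0.4375, 0.3594, 0.2031]
t=2: π = [0.3906, 0.4043, 0.2051]
t=3: π = [0.4023, 0.3982, 0.1995]
t=4: π = [0.3994, 0.4004, 0.2002]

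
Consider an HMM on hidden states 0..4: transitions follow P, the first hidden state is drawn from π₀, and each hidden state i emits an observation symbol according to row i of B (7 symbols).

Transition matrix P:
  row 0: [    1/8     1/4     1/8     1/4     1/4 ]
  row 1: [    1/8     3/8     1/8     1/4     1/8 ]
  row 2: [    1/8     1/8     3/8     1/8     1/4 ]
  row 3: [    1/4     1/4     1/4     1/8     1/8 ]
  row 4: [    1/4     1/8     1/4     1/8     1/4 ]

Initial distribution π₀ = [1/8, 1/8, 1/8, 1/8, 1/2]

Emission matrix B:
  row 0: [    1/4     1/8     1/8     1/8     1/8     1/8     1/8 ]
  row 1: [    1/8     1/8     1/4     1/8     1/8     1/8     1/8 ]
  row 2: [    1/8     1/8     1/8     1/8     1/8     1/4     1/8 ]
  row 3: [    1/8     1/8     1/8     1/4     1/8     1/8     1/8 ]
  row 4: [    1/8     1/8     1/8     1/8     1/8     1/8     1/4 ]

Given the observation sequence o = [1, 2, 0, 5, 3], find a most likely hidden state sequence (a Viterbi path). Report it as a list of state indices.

path = [4, 2, 2, 2, 2]

t=0: δ = [1.562e-02, 1.562e-02, 1.562e-02, 1.562e-02, 6.250e-02]  (obs o_0=1)
t=1: δ = [1.953e-03, 1.953e-03, 1.953e-03, 9.766e-04, 1.953e-03]  ψ = [4, 4, 4, 4, 4]  (obs o_1=2)
t=2: δ = [1.221e-04, 9.155e-05, 9.155e-05, 6.104e-05, 6.104e-05]  ψ = [4, 1, 2, 0, 0]  (obs o_2=0)
t=3: δ = [1.907e-06, 4.292e-06, 8.583e-06, 3.815e-06, 3.815e-06]  ψ = [0, 1, 2, 0, 0]  (obs o_3=5)
t=4: δ = [1.341e-07, 2.012e-07, 4.023e-07, 2.682e-07, 2.682e-07]  ψ = [2, 1, 2, 1, 2]  (obs o_4=3)
backtrack: best end state = 2; path = [4, 2, 2, 2, 2]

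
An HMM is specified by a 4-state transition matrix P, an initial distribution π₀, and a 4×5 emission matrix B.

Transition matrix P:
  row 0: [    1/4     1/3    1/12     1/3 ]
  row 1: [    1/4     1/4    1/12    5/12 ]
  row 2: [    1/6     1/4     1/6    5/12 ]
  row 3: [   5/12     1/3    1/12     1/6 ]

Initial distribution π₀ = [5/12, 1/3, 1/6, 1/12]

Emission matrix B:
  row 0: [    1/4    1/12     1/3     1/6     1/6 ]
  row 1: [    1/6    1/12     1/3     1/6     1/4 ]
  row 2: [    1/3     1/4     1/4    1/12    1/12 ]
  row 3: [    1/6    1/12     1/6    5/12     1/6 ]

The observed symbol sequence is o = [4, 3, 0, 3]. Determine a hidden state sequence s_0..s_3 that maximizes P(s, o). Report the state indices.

path = [1, 3, 0, 3]

t=0: δ = [6.944e-02, 8.333e-02, 1.389e-02, 1.389e-02]  (obs o_0=4)
t=1: δ = [3.472e-03, 3.858e-03, 5.787e-04, 1.447e-02]  ψ = [1, 0, 1, 1]  (obs o_1=3)
t=2: δ = [1.507e-03, 8.038e-04, 4.019e-04, 4.019e-04]  ψ = [3, 3, 3, 3]  (obs o_2=0)
t=3: δ = [6.279e-05, 8.372e-05, 1.047e-05, 2.093e-04]  ψ = [0, 0, 0, 0]  (obs o_3=3)
backtrack: best end state = 3; path = [1, 3, 0, 3]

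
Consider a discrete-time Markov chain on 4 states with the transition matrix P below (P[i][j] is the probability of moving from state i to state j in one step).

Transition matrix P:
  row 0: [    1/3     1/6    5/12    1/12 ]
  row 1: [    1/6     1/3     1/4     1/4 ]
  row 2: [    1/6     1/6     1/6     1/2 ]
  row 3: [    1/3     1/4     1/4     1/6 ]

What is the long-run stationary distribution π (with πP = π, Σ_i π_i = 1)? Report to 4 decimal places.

π = [0.2509, 0.2254, 0.2694, 0.2543]

Balance equations π_j = Σ_i π_i·P[i][j]:
  π_0 = 1/3·π_0 + 1/6·π_1 + 1/6·π_2 + 1/3·π_3
  π_1 = 1/6·π_0 + 1/3·π_1 + 1/6·π_2 + 1/4·π_3
  π_2 = 5/12·π_0 + 1/4·π_1 + 1/6·π_2 + 1/4·π_3
  normalize: π_0 + π_1 + π_2 + π_3 = 1
Solving the linear system gives exactly π = [217/865, 39/173, 233/865, 44/173].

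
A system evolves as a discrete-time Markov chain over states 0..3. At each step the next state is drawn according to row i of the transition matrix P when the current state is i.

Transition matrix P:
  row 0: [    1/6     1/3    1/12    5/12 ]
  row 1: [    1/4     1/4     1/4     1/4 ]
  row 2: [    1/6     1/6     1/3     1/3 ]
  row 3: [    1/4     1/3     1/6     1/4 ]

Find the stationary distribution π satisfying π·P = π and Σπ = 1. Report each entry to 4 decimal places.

Balance equations π_j = Σ_i π_i·P[i][j]:
  π_0 = 1/6·π_0 + 1/4·π_1 + 1/6·π_2 + 1/4·π_3
  π_1 = 1/3·π_0 + 1/4·π_1 + 1/6·π_2 + 1/3·π_3
  π_2 = 1/12·π_0 + 1/4·π_1 + 1/3·π_2 + 1/6·π_3
  normalize: π_0 + π_1 + π_2 + π_3 = 1
Solving the linear system gives exactly π = [366/1703, 470/1703, 27/131, 516/1703].

π = [0.2149, 0.2760, 0.2061, 0.3030]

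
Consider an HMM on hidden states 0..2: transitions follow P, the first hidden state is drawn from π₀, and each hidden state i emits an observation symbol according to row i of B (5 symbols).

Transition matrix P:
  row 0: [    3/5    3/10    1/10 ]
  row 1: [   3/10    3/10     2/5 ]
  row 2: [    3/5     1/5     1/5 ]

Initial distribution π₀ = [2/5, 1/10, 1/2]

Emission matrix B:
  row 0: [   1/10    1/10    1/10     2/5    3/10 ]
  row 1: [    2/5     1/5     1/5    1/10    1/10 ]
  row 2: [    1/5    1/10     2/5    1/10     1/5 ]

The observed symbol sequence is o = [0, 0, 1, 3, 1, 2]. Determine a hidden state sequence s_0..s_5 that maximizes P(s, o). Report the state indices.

t=0: δ = [4.000e-02, 4.000e-02, 1.000e-01]  (obs o_0=0)
t=1: δ = [6.000e-03, 8.000e-03, 4.000e-03]  ψ = [2, 2, 2]  (obs o_1=0)
t=2: δ = [3.600e-04, 4.800e-04, 3.200e-04]  ψ = [0, 1, 1]  (obs o_2=1)
t=3: δ = [8.640e-05, 1.440e-05, 1.920e-05]  ψ = [0, 1, 1]  (obs o_3=3)
t=4: δ = [5.184e-06, 5.184e-06, 8.640e-07]  ψ = [0, 0, 0]  (obs o_4=1)
t=5: δ = [3.110e-07, 3.110e-07, 8.294e-07]  ψ = [0, 0, 1]  (obs o_5=2)
backtrack: best end state = 2; path = [2, 0, 0, 0, 1, 2]

path = [2, 0, 0, 0, 1, 2]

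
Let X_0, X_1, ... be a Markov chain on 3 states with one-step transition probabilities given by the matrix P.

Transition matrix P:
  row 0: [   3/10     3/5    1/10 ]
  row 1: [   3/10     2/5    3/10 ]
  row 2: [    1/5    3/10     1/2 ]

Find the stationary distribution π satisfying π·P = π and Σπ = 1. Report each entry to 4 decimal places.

Balance equations π_j = Σ_i π_i·P[i][j]:
  π_0 = 3/10·π_0 + 3/10·π_1 + 1/5·π_2
  π_1 = 3/5·π_0 + 2/5·π_1 + 3/10·π_2
  normalize: π_0 + π_1 + π_2 = 1
Solving the linear system gives exactly π = [7/26, 11/26, 4/13].

π = [0.2692, 0.4231, 0.3077]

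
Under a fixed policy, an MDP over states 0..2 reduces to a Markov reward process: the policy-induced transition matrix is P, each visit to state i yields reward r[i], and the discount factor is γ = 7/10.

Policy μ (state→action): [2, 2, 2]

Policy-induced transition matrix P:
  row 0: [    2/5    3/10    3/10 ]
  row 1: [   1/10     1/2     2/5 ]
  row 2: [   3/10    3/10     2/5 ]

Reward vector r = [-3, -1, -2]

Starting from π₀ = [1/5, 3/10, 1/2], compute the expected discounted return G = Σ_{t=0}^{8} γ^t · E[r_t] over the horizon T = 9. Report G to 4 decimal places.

t=0: π = [0.2000, 0.3000, 0.5000], E[r] = -1.9000, γ^t·E[r] = -1.900000, running G = -1.900000
t=1: π = [0.2600, 0.3600, 0.3800], E[r] = -1.9000, γ^t·E[r] = -1.330000, running G = -3.230000
t=2: π = [0.2540, 0.3720, 0.3740], E[r] = -1.8820, γ^t·E[r] = -0.922180, running G = -4.152180
t=3: π = [0.2510, 0.3744, 0.3746], E[r] = -1.8766, γ^t·E[r] = -0.643674, running G = -4.795854
t=4: π = [0.2502, 0.3749, 0.3749], E[r] = -1.8753, γ^t·E[r] = -0.450269, running G = -5.246123
t=5: π = [0.2500, 0.3750, 0.3750], E[r] = -1.8751, γ^t·E[r] = -0.315143, running G = -5.561266
t=6: π = [0.2500, 0.3750, 0.3750], E[r] = -1.8750, γ^t·E[r] = -0.220594, running G = -5.781859
t=7: π = [0.2500, 0.3750, 0.3750], E[r] = -1.8750, γ^t·E[r] = -0.154415, running G = -5.936274
t=8: π = [0.2500, 0.3750, 0.3750], E[r] = -1.8750, γ^t·E[r] = -0.108090, running G = -6.044364

G = -6.0444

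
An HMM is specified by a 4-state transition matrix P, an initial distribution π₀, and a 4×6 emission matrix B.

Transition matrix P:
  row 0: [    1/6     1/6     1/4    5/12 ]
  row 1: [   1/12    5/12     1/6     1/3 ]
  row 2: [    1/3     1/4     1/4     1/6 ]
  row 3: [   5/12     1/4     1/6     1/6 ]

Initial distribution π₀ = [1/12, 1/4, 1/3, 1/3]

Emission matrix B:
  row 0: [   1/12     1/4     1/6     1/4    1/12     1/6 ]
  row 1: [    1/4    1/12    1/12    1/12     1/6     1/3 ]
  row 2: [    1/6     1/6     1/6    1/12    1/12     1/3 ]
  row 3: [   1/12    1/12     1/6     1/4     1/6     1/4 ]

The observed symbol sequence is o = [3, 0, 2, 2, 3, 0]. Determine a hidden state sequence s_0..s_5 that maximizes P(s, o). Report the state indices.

t=0: δ = [2.083e-02, 2.083e-02, 2.778e-02, 8.333e-02]  (obs o_0=3)
t=1: δ = [2.894e-03, 5.208e-03, 2.315e-03, 1.157e-03]  ψ = [3, 3, 3, 3]  (obs o_1=0)
t=2: δ = [1.286e-04, 1.808e-04, 1.447e-04, 2.894e-04]  ψ = [2, 1, 1, 1]  (obs o_2=2)
t=3: δ = [2.009e-05, 6.279e-06, 8.038e-06, 1.005e-05]  ψ = [3, 1, 3, 1]  (obs o_3=2)
t=4: δ = [1.047e-06, 2.791e-07, 4.186e-07, 2.093e-06]  ψ = [3, 0, 0, 0]  (obs o_4=3)
t=5: δ = [7.268e-08, 1.308e-07, 5.814e-08, 3.634e-08]  ψ = [3, 3, 3, 0]  (obs o_5=0)
backtrack: best end state = 1; path = [3, 1, 3, 0, 3, 1]

path = [3, 1, 3, 0, 3, 1]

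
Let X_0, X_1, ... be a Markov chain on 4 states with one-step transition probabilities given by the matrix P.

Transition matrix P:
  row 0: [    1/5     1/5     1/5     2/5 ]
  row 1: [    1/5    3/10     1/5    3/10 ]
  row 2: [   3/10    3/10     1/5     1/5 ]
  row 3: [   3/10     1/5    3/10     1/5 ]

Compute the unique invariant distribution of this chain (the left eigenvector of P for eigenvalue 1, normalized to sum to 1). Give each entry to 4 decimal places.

Balance equations π_j = Σ_i π_i·P[i][j]:
  π_0 = 1/5·π_0 + 1/5·π_1 + 3/10·π_2 + 3/10·π_3
  π_1 = 1/5·π_0 + 3/10·π_1 + 3/10·π_2 + 1/5·π_3
  π_2 = 1/5·π_0 + 1/5·π_1 + 1/5·π_2 + 3/10·π_3
  normalize: π_0 + π_1 + π_2 + π_3 = 1
Solving the linear system gives exactly π = [275/1099, 272/1099, 250/1099, 302/1099].

π = [0.2502, 0.2475, 0.2275, 0.2748]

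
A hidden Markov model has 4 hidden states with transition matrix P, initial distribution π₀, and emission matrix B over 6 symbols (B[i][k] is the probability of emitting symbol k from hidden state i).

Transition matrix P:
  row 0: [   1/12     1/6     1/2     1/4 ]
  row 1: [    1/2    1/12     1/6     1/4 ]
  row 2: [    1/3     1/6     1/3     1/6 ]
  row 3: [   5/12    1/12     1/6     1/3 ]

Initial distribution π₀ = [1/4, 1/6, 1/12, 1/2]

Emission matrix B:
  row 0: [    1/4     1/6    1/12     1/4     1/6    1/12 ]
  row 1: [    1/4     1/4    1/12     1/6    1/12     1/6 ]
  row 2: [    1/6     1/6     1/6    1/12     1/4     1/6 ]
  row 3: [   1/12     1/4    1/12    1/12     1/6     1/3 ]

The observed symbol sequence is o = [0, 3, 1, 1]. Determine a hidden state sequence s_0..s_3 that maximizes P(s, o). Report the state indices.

t=0: δ = [6.250e-02, 4.167e-02, 1.389e-02, 4.167e-02]  (obs o_0=0)
t=1: δ = [5.208e-03, 1.736e-03, 2.604e-03, 1.302e-03]  ψ = [1, 0, 0, 0]  (obs o_1=3)
t=2: δ = [1.447e-04, 2.170e-04, 4.340e-04, 3.255e-04]  ψ = [1, 0, 0, 0]  (obs o_2=1)
t=3: δ = [2.411e-05, 1.808e-05, 2.411e-05, 2.713e-05]  ψ = [2, 2, 2, 3]  (obs o_3=1)
backtrack: best end state = 3; path = [1, 0, 3, 3]

path = [1, 0, 3, 3]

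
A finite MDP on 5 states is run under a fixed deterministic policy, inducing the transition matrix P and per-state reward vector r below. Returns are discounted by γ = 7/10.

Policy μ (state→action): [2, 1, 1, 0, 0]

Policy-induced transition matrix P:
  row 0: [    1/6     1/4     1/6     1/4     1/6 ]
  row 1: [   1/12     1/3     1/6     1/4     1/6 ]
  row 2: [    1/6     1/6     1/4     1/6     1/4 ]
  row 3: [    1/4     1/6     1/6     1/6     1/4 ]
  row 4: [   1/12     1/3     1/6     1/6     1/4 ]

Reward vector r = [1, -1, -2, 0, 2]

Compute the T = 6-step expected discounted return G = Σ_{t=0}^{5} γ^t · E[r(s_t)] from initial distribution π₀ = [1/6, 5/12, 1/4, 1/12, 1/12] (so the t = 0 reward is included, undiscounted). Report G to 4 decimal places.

t=0: π = [0.1667, 0.4167, 0.2500, 0.0833, 0.0833], E[r] = -0.5833, γ^t·E[r] = -0.583333, running G = -0.583333
t=1: π = [0.1319, 0.2639, 0.1875, 0.2153, 0.2014], E[r] = -0.1042, γ^t·E[r] = -0.072917, running G = -0.656250
t=2: π = [0.1458, 0.2552, 0.1823, 0.1997, 0.2170], E[r] = -0.0399, γ^t·E[r] = -0.019566, running G = -0.675816
t=3: π = [0.1440, 0.2575, 0.1819, 0.2001, 0.2166], E[r] = -0.0441, γ^t·E[r] = -0.015135, running G = -0.690951
t=4: π = [0.1438, 0.2577, 0.1818, 0.2001, 0.2165], E[r] = -0.0444, γ^t·E[r] = -0.010661, running G = -0.701613
t=5: π = [0.1438, 0.2577, 0.1818, 0.2001, 0.2165], E[r] = -0.0444, γ^t·E[r] = -0.007466, running G = -0.709078

G = -0.7091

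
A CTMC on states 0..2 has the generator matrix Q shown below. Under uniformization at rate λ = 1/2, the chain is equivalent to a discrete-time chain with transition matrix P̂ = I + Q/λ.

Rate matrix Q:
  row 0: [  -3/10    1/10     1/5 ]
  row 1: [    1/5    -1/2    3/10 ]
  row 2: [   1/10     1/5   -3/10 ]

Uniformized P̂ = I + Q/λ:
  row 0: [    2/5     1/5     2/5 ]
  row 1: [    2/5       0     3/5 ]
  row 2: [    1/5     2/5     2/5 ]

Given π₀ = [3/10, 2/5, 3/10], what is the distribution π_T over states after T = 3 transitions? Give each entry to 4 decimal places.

t=0: π = [0.3000, 0.4000, 0.3000]
t=1: π = [0.3400, 0.1800, 0.4800]
t=2: π = [0.3040, 0.2600, 0.4360]
t=3: π = [0.3128, 0.2352, 0.4520]

π = [0.3128, 0.2352, 0.4520]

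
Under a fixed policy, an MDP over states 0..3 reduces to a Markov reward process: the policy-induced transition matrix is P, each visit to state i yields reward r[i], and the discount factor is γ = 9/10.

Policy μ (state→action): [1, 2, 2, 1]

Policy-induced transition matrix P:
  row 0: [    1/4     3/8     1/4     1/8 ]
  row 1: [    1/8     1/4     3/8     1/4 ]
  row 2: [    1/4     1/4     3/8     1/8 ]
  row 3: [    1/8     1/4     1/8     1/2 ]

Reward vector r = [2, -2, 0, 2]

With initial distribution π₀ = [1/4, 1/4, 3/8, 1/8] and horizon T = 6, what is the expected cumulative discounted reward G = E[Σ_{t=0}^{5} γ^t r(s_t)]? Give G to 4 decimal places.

t=0: π = [0.2500, 0.2500, 0.3750, 0.1250], E[r] = 0.2500, γ^t·E[r] = 0.250000, running G = 0.250000
t=1: π = [0.2031, 0.2813, 0.3125, 0.2031], E[r] = 0.2500, γ^t·E[r] = 0.225000, running G = 0.475000
t=2: π = [0.1895, 0.2754, 0.2988, 0.2363], E[r] = 0.3008, γ^t·E[r] = 0.243633, running G = 0.718633
t=3: π = [0.1860, 0.2737, 0.2922, 0.2480], E[r] = 0.3208, γ^t·E[r] = 0.233864, running G = 0.952497
t=4: π = [0.1848, 0.2733, 0.2897, 0.2522], E[r] = 0.3275, γ^t·E[r] = 0.214882, running G = 1.167379
t=5: π = [0.1843, 0.2731, 0.2888, 0.2537], E[r] = 0.3299, γ^t·E[r] = 0.194813, running G = 1.362192

G = 1.3622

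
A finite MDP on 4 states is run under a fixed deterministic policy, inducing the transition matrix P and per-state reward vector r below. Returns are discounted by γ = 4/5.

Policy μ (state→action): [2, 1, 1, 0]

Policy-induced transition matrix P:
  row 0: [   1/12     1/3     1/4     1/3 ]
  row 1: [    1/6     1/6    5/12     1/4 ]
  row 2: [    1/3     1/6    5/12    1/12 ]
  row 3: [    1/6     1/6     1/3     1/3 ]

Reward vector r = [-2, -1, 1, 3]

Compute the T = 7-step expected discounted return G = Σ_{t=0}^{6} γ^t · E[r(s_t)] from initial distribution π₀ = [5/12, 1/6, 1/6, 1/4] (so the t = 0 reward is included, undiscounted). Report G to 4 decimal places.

t=0: π = [0.4167, 0.1667, 0.1667, 0.2500], E[r] = -0.0833, γ^t·E[r] = -0.083333, running G = -0.083333
t=1: π = [0.1597, 0.2361, 0.3264, 0.2778], E[r] = 0.6042, γ^t·E[r] = 0.483333, running G = 0.400000
t=2: π = [0.2078, 0.1933, 0.3669, 0.2321], E[r] = 0.4543, γ^t·E[r] = 0.290741, running G = 0.690741
t=3: π = [0.2105, 0.2013, 0.3627, 0.2255], E[r] = 0.4169, γ^t·E[r] = 0.213457, running G = 0.904198
t=4: π = [0.2096, 0.2018, 0.3628, 0.2259], E[r] = 0.4195, γ^t·E[r] = 0.171844, running G = 1.076041
t=5: π = [0.2097, 0.2016, 0.3629, 0.2258], E[r] = 0.4195, γ^t·E[r] = 0.137446, running G = 1.213487
t=6: π = [0.2097, 0.2016, 0.3629, 0.2258], E[r] = 0.4193, γ^t·E[r] = 0.109930, running G = 1.323417

G = 1.3234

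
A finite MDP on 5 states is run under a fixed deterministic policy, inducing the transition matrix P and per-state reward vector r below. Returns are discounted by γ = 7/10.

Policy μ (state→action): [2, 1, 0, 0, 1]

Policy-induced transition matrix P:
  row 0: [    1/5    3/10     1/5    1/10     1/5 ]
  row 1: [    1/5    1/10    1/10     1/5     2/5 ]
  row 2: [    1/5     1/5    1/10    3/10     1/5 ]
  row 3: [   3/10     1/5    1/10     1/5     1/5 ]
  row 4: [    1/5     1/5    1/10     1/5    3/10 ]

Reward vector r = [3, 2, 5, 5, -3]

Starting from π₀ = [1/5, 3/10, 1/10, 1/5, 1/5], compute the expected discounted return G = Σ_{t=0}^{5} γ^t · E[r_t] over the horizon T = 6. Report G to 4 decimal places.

G = 5.5864

t=0: π = [0.2000, 0.3000, 0.1000, 0.2000, 0.2000], E[r] = 2.1000, γ^t·E[r] = 2.100000, running G = 2.100000
t=1: π = [0.2200, 0.1900, 0.1200, 0.1900, 0.2800], E[r] = 1.7500, γ^t·E[r] = 1.225000, running G = 3.325000
t=2: π = [0.2190, 0.2030, 0.1220, 0.1900, 0.2660], E[r] = 1.8250, γ^t·E[r] = 0.894250, running G = 4.219250
t=3: π = [0.2190, 0.2016, 0.1219, 0.1903, 0.2672], E[r] = 1.8196, γ^t·E[r] = 0.624123, running G = 4.843373
t=4: π = [0.2190, 0.2017, 0.1219, 0.1903, 0.2670], E[r] = 1.8204, γ^t·E[r] = 0.437078, running G = 5.280451
t=5: π = [0.2190, 0.2017, 0.1219, 0.1903, 0.2671], E[r] = 1.8203, γ^t·E[r] = 0.305944, running G = 5.586395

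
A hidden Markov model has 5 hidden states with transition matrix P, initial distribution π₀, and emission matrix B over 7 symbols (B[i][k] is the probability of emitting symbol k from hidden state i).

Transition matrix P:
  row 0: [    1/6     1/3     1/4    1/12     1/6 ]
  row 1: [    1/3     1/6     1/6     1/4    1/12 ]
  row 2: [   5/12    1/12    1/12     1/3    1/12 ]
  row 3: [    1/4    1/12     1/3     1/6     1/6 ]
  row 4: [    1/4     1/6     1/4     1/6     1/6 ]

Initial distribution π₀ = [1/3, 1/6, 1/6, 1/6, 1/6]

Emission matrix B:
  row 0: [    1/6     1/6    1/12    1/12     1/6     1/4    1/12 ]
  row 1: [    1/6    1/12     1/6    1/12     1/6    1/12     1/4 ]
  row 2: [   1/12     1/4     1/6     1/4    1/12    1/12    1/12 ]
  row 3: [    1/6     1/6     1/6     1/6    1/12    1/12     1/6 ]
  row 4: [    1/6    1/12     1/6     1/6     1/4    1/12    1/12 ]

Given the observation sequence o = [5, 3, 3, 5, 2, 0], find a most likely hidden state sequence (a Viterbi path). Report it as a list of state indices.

path = [0, 2, 3, 0, 1, 0]

t=0: δ = [8.333e-02, 1.389e-02, 1.389e-02, 1.389e-02, 1.389e-02]  (obs o_0=5)
t=1: δ = [1.157e-03, 2.315e-03, 5.208e-03, 1.157e-03, 2.315e-03]  ψ = [0, 0, 0, 0, 0]  (obs o_1=3)
t=2: δ = [1.808e-04, 3.617e-05, 1.447e-04, 2.894e-04, 7.234e-05]  ψ = [2, 2, 4, 2, 2]  (obs o_2=3)
t=3: δ = [1.808e-05, 5.023e-06, 8.038e-06, 4.019e-06, 4.019e-06]  ψ = [3, 0, 3, 2, 3]  (obs o_3=5)
t=4: δ = [2.791e-07, 1.005e-06, 7.535e-07, 4.465e-07, 5.023e-07]  ψ = [2, 0, 0, 2, 0]  (obs o_4=2)
t=5: δ = [5.582e-08, 2.791e-08, 1.395e-08, 4.186e-08, 1.395e-08]  ψ = [1, 1, 1, 1, 1]  (obs o_5=0)
backtrack: best end state = 0; path = [0, 2, 3, 0, 1, 0]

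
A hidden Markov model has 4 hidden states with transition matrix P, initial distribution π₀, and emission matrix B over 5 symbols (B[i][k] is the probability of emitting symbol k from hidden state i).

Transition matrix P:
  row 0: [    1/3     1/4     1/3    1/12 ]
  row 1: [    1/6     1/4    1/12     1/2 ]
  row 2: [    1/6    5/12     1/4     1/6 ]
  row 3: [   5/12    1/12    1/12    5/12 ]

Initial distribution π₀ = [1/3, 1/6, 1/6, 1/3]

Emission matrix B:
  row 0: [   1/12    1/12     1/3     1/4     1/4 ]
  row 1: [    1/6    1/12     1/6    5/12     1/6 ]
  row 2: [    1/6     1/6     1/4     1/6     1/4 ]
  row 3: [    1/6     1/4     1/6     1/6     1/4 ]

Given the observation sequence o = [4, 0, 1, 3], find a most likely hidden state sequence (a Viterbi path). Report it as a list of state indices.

path = [3, 3, 3, 0]

t=0: δ = [8.333e-02, 2.778e-02, 4.167e-02, 8.333e-02]  (obs o_0=4)
t=1: δ = [2.894e-03, 3.472e-03, 4.630e-03, 5.787e-03]  ψ = [3, 0, 0, 3]  (obs o_1=0)
t=2: δ = [2.009e-04, 1.608e-04, 1.929e-04, 6.028e-04]  ψ = [3, 2, 2, 3]  (obs o_2=1)
t=3: δ = [6.279e-05, 3.349e-05, 1.116e-05, 4.186e-05]  ψ = [3, 2, 0, 3]  (obs o_3=3)
backtrack: best end state = 0; path = [3, 3, 3, 0]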